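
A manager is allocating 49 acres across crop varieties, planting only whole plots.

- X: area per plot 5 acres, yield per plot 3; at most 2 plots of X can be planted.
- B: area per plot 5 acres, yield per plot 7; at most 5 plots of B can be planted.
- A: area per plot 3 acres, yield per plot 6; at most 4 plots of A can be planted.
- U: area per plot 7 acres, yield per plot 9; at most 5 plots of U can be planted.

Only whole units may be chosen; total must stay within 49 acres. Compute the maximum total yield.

A has the best ratio (6/3); taking only A gives at most 4×6 = 24 (stopped by the supply cap of 4).
Mixing does better — 3×B, 4×A, and 3×U: area 48 ≤ 49, yield 3·7 + 4·6 + 3·9 = 72.

72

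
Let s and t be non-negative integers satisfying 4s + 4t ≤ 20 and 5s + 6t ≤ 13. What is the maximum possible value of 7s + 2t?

The continuous relaxation peaks at (2.6, 0) with value 18.20; rounding to a feasible lattice point costs some objective.
(s,t)=(2,0): 4·2+4·0=8≤20, 5·2+6·0=10≤13, objective 14.
(s,t)=(1,1): 4·1+4·1=8≤20, 5·1+6·1=11≤13, objective 9.
Maximum is 14 at (s,t)=(2,0).

14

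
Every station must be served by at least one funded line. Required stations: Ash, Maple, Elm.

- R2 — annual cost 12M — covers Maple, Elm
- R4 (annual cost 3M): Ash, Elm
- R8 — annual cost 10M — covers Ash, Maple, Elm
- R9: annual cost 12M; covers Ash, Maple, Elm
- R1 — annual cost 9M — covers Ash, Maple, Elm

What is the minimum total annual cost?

This is a weighted set-cover instance.
The greedy cost-per-new-station heuristic would pick R4 and R1 for 12, but a cheaper cover exists.
R1 alone covers Ash, Maple, Elm — every station.
Total annual cost: 9.
No cover costs less than 9.

9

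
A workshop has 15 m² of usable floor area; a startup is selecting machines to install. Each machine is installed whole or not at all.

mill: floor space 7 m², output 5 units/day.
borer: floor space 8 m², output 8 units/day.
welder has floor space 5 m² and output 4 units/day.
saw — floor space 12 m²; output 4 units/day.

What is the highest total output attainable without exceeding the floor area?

13

borer + welder: floor space 8 + 5 = 13 ≤ 15, output 8 + 4 = 12.
mill + borer: floor space 7 + 8 = 15 ≤ 15, output 5 + 8 = 13.
mill + welder: floor space 7 + 5 = 12 ≤ 15, output 5 + 4 = 9.
Best is mill and borer with total output 13.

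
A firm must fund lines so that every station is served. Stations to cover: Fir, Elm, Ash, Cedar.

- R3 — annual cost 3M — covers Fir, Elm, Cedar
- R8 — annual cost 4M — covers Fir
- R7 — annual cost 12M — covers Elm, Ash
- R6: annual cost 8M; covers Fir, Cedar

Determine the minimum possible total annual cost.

Choose R3 and R7: together they cover Fir, Elm, Ash, Cedar — every station.
Total annual cost: 3 + 12 = 15.
No cover costs less than 15.

15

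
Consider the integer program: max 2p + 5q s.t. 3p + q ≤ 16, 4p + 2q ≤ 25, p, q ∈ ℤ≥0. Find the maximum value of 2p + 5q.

60

(p,q)=(0,12) is feasible, giving 60.
(p,q)=(0,11) is feasible, giving 55.
No feasible integer point exceeds 60.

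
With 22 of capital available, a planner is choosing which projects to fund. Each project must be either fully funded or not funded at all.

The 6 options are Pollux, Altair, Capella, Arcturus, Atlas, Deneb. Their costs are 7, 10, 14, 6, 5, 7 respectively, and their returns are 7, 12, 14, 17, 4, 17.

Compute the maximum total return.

41

Allowing fractional choices, the relaxed optimum would be about 44.8, but projects are indivisible.
Arcturus + Atlas + Deneb: cost 6 + 5 + 7 = 18 ≤ 22, return 17 + 4 + 17 = 38.
Pollux + Arcturus + Deneb: cost 7 + 6 + 7 = 20 ≤ 22, return 7 + 17 + 17 = 41.
Best is Pollux, Arcturus, and Deneb with total return 41.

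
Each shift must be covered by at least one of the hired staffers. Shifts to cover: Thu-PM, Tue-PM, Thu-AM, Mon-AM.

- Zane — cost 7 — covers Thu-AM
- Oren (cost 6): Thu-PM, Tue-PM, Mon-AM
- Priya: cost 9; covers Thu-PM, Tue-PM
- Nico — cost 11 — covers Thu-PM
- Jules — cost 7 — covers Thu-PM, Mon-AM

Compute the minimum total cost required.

This is an integer covering problem.
Choose Zane and Oren: together they cover Thu-PM, Tue-PM, Thu-AM, Mon-AM — every shift.
Total cost: 7 + 6 = 13.

13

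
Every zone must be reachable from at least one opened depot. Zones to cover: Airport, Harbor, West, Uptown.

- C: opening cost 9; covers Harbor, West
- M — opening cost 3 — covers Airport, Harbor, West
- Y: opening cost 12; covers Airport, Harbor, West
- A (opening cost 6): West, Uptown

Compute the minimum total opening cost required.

Choose M and A: together they cover Airport, Harbor, West, Uptown — every zone.
Total opening cost: 3 + 6 = 9.

9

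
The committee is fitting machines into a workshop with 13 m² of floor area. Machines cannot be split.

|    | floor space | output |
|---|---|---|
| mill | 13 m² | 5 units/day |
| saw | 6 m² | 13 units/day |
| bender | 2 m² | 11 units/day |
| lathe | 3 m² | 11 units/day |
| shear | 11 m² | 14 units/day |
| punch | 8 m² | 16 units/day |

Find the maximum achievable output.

saw + bender + lathe: floor space 6 + 2 + 3 = 11 ≤ 13, output 13 + 11 + 11 = 35.
bender + punch: floor space 2 + 8 = 10 ≤ 13, output 11 + 16 = 27.
bender + lathe + punch: floor space 2 + 3 + 8 = 13 ≤ 13, output 11 + 11 + 16 = 38.
Best is bender, lathe, and punch with total output 38.

38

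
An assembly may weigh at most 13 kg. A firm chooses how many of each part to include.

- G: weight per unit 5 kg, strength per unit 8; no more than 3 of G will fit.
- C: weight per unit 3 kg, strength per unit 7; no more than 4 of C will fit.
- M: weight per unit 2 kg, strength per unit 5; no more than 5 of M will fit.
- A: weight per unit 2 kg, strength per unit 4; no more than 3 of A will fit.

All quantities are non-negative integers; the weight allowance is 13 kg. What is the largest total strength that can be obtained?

32

M has the best ratio (5/2); taking only M gives at most 5×5 = 25 (stopped by the supply cap of 5).
Mixing does better — 1×C and 5×M: weight 13 ≤ 13, strength 1·7 + 5·5 = 32.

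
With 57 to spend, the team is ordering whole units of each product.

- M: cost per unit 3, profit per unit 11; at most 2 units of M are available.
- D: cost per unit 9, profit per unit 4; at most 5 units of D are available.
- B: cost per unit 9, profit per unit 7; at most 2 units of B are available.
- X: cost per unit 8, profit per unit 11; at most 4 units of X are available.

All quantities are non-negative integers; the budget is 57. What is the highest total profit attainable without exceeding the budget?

2×M, 2×B, and 4×X: cost 56 ≤ 57, profit 2·11 + 2·7 + 4·11 = 80.
2×M, 1×D, 1×B, and 4×X: cost 56 ≤ 57, profit 2·11 + 1·4 + 1·7 + 4·11 = 77.
Best is 80.

80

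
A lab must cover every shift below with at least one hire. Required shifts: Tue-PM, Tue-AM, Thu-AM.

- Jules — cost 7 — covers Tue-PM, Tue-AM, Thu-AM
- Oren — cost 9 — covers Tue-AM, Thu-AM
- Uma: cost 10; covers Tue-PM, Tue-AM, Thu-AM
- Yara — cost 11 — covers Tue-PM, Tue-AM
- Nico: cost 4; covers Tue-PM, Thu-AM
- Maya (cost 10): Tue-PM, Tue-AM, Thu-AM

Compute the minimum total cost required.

7

The greedy cost-per-new-shift heuristic would pick Nico and Jules for 11, but a cheaper cover exists.
Jules alone covers Tue-PM, Tue-AM, Thu-AM — every shift.
Total cost: 7.
No cover costs less than 7.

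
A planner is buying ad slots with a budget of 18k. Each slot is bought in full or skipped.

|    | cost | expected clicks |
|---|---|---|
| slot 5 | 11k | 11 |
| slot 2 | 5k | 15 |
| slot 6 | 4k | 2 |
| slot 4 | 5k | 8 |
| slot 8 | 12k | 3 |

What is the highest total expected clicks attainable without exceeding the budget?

26

Allowing fractional choices, the relaxed optimum would be about 31.0, but ad slots are indivisible.
slot 5 + slot 2: cost 11 + 5 = 16 ≤ 18, expected clicks 11 + 15 = 26.
slot 2 + slot 6 + slot 4: cost 5 + 4 + 5 = 14 ≤ 18, expected clicks 15 + 2 + 8 = 25.
slot 2 + slot 4: cost 5 + 5 = 10 ≤ 18, expected clicks 15 + 8 = 23.
Best is slot 5 and slot 2 with total expected clicks 26.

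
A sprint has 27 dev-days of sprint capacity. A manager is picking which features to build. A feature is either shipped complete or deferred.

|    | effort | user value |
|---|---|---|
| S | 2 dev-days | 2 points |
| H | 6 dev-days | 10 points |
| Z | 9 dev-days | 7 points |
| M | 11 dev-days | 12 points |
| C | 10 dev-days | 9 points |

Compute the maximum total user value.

Allowing fractional choices, the relaxed optimum would be about 31.2, but features are indivisible.
H + M + C: effort 6 + 11 + 10 = 27 ≤ 27, user value 10 + 12 + 9 = 31.
S + H + Z + C: effort 2 + 6 + 9 + 10 = 27 ≤ 27, user value 2 + 10 + 7 + 9 = 28.
H + Z + M: effort 6 + 9 + 11 = 26 ≤ 27, user value 10 + 7 + 12 = 29.
Best is H, M, and C with total user value 31.

31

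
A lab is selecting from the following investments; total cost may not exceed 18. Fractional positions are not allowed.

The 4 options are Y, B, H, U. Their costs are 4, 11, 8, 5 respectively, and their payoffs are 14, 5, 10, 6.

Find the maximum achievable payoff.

Allowing fractional choices, the relaxed optimum would be about 30.5, but investments are indivisible.
Y + H + U: cost 4 + 8 + 5 = 17 ≤ 18, payoff 14 + 10 + 6 = 30.
Y + H: cost 4 + 8 = 12 ≤ 18, payoff 14 + 10 = 24.
Y + U: cost 4 + 5 = 9 ≤ 18, payoff 14 + 6 = 20.
Best is Y, H, and U with total payoff 30.

30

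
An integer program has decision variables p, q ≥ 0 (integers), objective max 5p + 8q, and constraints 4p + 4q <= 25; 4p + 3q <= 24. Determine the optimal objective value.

The continuous relaxation peaks at (0, 6.25) with value 50.00; rounding to a feasible lattice point costs some objective.
(p,q)=(0,6): 4·0+4·6=24≤25, 4·0+3·6=18≤24, objective 48.
(p,q)=(1,5): 4·1+4·5=24≤25, 4·1+3·5=19≤24, objective 45.
(p,q)=(0,5): 4·0+4·5=20≤25, 4·0+3·5=15≤24, objective 40.
Maximum is 48 at (p,q)=(0,6).

48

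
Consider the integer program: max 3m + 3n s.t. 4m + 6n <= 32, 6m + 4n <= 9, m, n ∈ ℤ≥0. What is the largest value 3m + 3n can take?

6

(m,n)=(0,2) is feasible, giving 6.
(m,n)=(0,1) is feasible, giving 3.
No feasible integer point exceeds 6.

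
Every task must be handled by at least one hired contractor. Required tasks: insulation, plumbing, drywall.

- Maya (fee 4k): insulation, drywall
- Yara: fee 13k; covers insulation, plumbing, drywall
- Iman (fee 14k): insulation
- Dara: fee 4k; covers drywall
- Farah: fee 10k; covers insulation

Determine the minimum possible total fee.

This is an integer covering problem.
The greedy cost-per-new-task heuristic would pick Maya and Yara for 17, but a cheaper cover exists.
Yara alone covers insulation, plumbing, drywall — every task.
Total fee: 13.
No cover costs less than 13.

13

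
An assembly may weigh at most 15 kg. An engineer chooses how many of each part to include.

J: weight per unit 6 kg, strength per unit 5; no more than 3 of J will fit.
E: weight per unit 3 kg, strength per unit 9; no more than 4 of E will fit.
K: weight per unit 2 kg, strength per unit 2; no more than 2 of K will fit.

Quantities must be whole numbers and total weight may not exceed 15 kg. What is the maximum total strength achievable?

38

This is a bounded integer knapsack.
E has the best ratio (9/3); taking only E gives at most 4×9 = 36 (stopped by the supply cap of 4).
Mixing does better — 4×E and 1×K: weight 14 ≤ 15, strength 4·9 + 1·2 = 38.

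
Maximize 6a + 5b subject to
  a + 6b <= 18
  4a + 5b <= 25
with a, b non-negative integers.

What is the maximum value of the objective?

Relaxing integrality, the LP optimum is 37.50 at (a,b) = (6.25, 0), which is not an integer point.
(a,b)=(6,0): 1·6+6·0=6≤18, 4·6+5·0=24≤25, objective 36.
(a,b)=(5,1): 1·5+6·1=11≤18, 4·5+5·1=25≤25, objective 35.
(a,b)=(5,0): 1·5+6·0=5≤18, 4·5+5·0=20≤25, objective 30.
The best lattice point is (6,0), giving 36.

36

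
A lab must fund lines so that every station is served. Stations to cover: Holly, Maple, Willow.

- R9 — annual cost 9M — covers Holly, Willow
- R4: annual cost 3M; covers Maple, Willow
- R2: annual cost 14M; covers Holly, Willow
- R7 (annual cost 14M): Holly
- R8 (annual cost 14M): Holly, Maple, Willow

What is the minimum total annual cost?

12

This is a weighted set-cover instance.
Choose R9 and R4: together they cover Holly, Maple, Willow — every station.
Total annual cost: 9 + 3 = 12.
No cover costs less than 12.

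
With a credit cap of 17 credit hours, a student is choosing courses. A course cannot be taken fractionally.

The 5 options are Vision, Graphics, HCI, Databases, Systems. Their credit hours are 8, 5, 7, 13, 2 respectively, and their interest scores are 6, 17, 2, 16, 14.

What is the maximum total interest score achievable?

Take Vision, Graphics, and Systems: credit hours 8 + 5 + 2 = 15 ≤ 17, interest score 6 + 17 + 14 = 37.
No other feasible combination does better.

37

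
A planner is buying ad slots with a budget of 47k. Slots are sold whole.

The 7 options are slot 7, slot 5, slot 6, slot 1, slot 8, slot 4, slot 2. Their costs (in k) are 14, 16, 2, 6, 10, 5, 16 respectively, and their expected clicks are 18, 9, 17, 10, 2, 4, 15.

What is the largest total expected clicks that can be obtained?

64

This is an integer program with binary decision variables.
slot 7 + slot 6 + slot 1 + slot 4 + slot 2: cost 14 + 2 + 6 + 5 + 16 = 43 ≤ 47, expected clicks 18 + 17 + 10 + 4 + 15 = 64.
slot 7 + slot 6 + slot 1 + slot 2: cost 14 + 2 + 6 + 16 = 38 ≤ 47, expected clicks 18 + 17 + 10 + 15 = 60.
slot 7 + slot 5 + slot 6 + slot 1 + slot 4: cost 14 + 16 + 2 + 6 + 5 = 43 ≤ 47, expected clicks 18 + 9 + 17 + 10 + 4 = 58.
Best is slot 7, slot 6, slot 1, slot 4, and slot 2 with total expected clicks 64.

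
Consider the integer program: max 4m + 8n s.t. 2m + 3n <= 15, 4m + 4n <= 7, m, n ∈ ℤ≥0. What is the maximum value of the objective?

8

(m,n)=(0,1): 2·0+3·1=3≤15, 4·0+4·1=4≤7, objective 8.
(m,n)=(1,0): 2·1+3·0=2≤15, 4·1+4·0=4≤7, objective 4.
(m,n)=(0,0): 2·0+3·0=0≤15, 4·0+4·0=0≤7, objective 0.
Maximum is 8 at (m,n)=(0,1).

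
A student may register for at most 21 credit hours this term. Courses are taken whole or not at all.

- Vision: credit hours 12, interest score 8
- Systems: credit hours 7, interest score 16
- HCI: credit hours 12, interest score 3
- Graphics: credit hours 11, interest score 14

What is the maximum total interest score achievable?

30

Allowing fractional choices, the relaxed optimum would be about 32.0, but courses are indivisible.
Vision + Systems: credit hours 12 + 7 = 19 ≤ 21, interest score 8 + 16 = 24.
Systems + Graphics: credit hours 7 + 11 = 18 ≤ 21, interest score 16 + 14 = 30.
Best is Systems and Graphics with total interest score 30.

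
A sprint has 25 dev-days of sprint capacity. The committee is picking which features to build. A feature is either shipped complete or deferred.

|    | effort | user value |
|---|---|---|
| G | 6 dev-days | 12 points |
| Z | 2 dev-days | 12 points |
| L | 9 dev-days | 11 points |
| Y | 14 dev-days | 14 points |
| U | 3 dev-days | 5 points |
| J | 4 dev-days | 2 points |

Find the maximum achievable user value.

Treat it as a binary knapsack problem.
Allowing fractional choices, the relaxed optimum would be about 45.0, but features are indivisible.
G + Z + L + U + J: effort 6 + 2 + 9 + 3 + 4 = 24 ≤ 25, user value 12 + 12 + 11 + 5 + 2 = 42.
G + Z + L + U: effort 6 + 2 + 9 + 3 = 20 ≤ 25, user value 12 + 12 + 11 + 5 = 40.
G + Z + Y + U: effort 6 + 2 + 14 + 3 = 25 ≤ 25, user value 12 + 12 + 14 + 5 = 43.
Best is G, Z, Y, and U with total user value 43.

43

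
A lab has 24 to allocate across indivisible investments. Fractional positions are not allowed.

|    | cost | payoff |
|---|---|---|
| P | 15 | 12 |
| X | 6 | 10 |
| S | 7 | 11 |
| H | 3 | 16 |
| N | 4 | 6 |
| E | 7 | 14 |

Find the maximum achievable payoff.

51

Allowing fractional choices, the relaxed optimum would be about 52.5, but investments are indivisible.
S + H + N + E: cost 7 + 3 + 4 + 7 = 21 ≤ 24, payoff 11 + 16 + 6 + 14 = 47.
X + S + H + E: cost 6 + 7 + 3 + 7 = 23 ≤ 24, payoff 10 + 11 + 16 + 14 = 51.
Best is X, S, H, and E with total payoff 51.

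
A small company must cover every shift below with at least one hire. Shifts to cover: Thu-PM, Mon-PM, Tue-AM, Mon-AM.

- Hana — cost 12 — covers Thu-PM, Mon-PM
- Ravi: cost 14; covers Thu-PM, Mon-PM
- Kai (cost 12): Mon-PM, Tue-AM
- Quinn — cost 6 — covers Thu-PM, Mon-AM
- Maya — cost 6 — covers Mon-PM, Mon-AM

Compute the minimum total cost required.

Choose Kai and Quinn: together they cover Thu-PM, Mon-PM, Tue-AM, Mon-AM — every shift.
Total cost: 12 + 6 = 18.
No cover costs less than 18.

18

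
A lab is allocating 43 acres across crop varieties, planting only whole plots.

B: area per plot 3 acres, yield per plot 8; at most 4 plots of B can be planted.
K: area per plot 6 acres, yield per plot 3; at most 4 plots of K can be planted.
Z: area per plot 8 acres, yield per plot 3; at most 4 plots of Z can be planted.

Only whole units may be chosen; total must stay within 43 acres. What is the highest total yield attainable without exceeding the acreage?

44

This is a bounded integer knapsack.
B has the best ratio (8/3); taking only B gives at most 4×8 = 32 (stopped by the supply cap of 4).
Mixing does better — 4×B, 1×K, and 3×Z: area 42 ≤ 43, yield 4·8 + 1·3 + 3·3 = 44.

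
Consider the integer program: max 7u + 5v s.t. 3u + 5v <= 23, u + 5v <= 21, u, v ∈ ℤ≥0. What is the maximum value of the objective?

49

(u,v)=(7,0): 3·7+5·0=21≤23, 1·7+5·0=7≤21, objective 49.
(u,v)=(6,1): 3·6+5·1=23≤23, 1·6+5·1=11≤21, objective 47.
Maximum is 49 at (u,v)=(7,0).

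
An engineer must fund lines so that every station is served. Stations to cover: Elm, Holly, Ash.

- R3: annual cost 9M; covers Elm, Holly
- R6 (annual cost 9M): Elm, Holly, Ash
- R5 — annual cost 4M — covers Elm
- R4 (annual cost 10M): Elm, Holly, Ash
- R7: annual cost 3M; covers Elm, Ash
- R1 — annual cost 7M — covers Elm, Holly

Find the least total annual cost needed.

9

This is a weighted set-cover instance.
The greedy cost-per-new-station heuristic would pick R7 and R1 for 10, but a cheaper cover exists.
R6 alone covers Elm, Holly, Ash — every station.
Total annual cost: 9.
No cover costs less than 9.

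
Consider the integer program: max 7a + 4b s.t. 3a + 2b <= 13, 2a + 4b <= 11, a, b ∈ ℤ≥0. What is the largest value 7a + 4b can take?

The continuous relaxation peaks at (4.33, 0) with value 30.33; rounding to a feasible lattice point costs some objective.
(a,b)=(4,0): 3·4+2·0=12≤13, 2·4+4·0=8≤11, objective 28.
(a,b)=(3,1): 3·3+2·1=11≤13, 2·3+4·1=10≤11, objective 25.
(a,b)=(3,0): 3·3+2·0=9≤13, 2·3+4·0=6≤11, objective 21.
The best lattice point is (4,0), giving 28.

28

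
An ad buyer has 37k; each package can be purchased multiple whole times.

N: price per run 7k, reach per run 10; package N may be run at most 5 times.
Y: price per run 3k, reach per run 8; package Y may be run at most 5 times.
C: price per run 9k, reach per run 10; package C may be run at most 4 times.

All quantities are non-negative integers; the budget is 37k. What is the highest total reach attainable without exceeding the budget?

70

Take 3×N and 5×Y: price 36 ≤ 37, reach 3·10 + 5·8 = 70.
Y has the best ratio (8/3) and is taken to its limit of 5; remaining capacity is filled optimally with the others.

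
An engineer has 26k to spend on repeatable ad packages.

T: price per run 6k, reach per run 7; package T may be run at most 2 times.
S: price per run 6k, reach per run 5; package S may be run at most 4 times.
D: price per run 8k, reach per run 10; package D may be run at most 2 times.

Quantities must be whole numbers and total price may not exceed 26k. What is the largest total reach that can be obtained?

D has the best ratio (10/8); taking only D gives at most 2×10 = 20 (stopped by the supply cap of 2).
Mixing does better — 2×T, 1×S, and 1×D: price 26 ≤ 26, reach 2·7 + 1·5 + 1·10 = 29.

29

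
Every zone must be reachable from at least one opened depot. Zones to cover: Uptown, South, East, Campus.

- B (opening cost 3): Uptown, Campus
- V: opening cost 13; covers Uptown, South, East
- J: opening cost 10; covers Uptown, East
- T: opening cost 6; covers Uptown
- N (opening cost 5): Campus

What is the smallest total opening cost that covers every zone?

Choose B and V: together they cover Uptown, South, East, Campus — every zone.
Total opening cost: 3 + 13 = 16.

16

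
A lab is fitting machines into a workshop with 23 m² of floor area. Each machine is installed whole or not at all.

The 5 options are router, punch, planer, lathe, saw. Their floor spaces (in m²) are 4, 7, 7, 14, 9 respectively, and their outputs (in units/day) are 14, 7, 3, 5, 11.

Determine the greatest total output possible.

32

router + punch + saw: floor space 4 + 7 + 9 = 20 ≤ 23, output 14 + 7 + 11 = 32.
router + saw: floor space 4 + 9 = 13 ≤ 23, output 14 + 11 = 25.
router + planer + saw: floor space 4 + 7 + 9 = 20 ≤ 23, output 14 + 3 + 11 = 28.
Best is router, punch, and saw with total output 32.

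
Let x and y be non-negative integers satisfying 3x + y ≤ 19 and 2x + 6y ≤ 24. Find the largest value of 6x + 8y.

46

Relaxing integrality, the LP optimum is 50.75 at (x,y) = (5.62, 2.12), which is not an integer point.
(x,y)=(5,2): 3·5+1·2=17≤19, 2·5+6·2=22≤24, objective 46.
(x,y)=(6,1): 3·6+1·1=19≤19, 2·6+6·1=18≤24, objective 44.
Maximum is 46 at (x,y)=(5,2).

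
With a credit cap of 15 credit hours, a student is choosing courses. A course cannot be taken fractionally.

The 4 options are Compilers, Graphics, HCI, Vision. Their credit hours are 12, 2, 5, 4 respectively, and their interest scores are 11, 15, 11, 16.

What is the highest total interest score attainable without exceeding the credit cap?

Take Graphics, HCI, and Vision: credit hours 2 + 5 + 4 = 11 ≤ 15, interest score 15 + 11 + 16 = 42.
No other feasible combination does better.

42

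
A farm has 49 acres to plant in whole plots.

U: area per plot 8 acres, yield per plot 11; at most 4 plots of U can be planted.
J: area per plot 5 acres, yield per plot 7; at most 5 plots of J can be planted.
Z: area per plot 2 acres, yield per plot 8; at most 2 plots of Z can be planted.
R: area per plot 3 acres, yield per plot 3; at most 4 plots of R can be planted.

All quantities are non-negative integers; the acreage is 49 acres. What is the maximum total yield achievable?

77

3×U, 4×J, and 2×Z: area 48 ≤ 49, yield 3·11 + 4·7 + 2·8 = 77.
4×U, 2×J, 2×Z, and 1×R: area 49 ≤ 49, yield 4·11 + 2·7 + 2·8 + 1·3 = 77.
Best is 77.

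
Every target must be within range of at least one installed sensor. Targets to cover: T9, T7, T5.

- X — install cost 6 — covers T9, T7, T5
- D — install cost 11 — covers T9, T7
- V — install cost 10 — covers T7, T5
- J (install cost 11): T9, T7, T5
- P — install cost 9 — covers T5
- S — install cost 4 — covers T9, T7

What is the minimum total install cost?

This is an integer covering problem.
X alone covers T9, T7, T5 — every target.
Total install cost: 6.
No cover costs less than 6.

6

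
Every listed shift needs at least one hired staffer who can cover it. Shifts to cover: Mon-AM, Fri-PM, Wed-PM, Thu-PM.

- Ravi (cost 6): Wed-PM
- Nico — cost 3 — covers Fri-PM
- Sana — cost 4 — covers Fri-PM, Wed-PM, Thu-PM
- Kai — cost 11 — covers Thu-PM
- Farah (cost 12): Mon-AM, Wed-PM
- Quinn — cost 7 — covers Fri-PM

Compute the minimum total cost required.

Choose Sana and Farah: together they cover Mon-AM, Fri-PM, Wed-PM, Thu-PM — every shift.
Total cost: 4 + 12 = 16.
No cover costs less than 16.

16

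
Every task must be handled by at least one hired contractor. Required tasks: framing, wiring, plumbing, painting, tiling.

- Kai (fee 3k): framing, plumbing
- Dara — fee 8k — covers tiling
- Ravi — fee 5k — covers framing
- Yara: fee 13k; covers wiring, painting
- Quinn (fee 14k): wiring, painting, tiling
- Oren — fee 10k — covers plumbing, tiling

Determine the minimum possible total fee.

Choose Kai and Quinn: together they cover framing, wiring, plumbing, painting, tiling — every task.
Total fee: 3 + 14 = 17.
No cover costs less than 17.

17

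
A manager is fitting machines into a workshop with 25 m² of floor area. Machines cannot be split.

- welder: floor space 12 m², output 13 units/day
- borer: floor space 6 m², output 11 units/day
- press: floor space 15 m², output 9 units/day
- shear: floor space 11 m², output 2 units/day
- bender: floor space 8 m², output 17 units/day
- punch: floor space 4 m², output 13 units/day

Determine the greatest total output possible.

43

Take welder, bender, and punch: floor space 12 + 8 + 4 = 24 ≤ 25, output 13 + 17 + 13 = 43.
No other feasible combination does better.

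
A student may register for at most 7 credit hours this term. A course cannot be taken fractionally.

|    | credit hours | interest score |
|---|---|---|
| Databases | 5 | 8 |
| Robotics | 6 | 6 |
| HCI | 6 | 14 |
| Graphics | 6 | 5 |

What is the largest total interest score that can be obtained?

14

Allowing fractional choices, the relaxed optimum would be about 15.6, but courses are indivisible.
Databases: credit hours 5 ≤ 7, interest score 8.
Robotics: credit hours 6 ≤ 7, interest score 6.
HCI: credit hours 6 ≤ 7, interest score 14.
Best is HCI with total interest score 14.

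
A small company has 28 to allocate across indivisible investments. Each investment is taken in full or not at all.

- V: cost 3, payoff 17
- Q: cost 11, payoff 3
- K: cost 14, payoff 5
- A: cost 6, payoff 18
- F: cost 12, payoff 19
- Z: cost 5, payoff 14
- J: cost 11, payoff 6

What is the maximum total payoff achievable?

68

Treat it as a binary knapsack problem.
V + A + Z + J: cost 3 + 6 + 5 + 11 = 25 ≤ 28, payoff 17 + 18 + 14 + 6 = 55.
V + A + F + Z: cost 3 + 6 + 12 + 5 = 26 ≤ 28, payoff 17 + 18 + 19 + 14 = 68.
Best is V, A, F, and Z with total payoff 68.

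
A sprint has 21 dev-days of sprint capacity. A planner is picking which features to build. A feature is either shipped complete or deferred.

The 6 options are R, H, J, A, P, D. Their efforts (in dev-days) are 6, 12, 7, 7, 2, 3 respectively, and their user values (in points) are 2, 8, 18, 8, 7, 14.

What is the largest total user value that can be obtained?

Allowing fractional choices, the relaxed optimum would be about 48.3, but features are indivisible.
J + A + P + D: effort 7 + 7 + 2 + 3 = 19 ≤ 21, user value 18 + 8 + 7 + 14 = 47.
J + A + D: effort 7 + 7 + 3 = 17 ≤ 21, user value 18 + 8 + 14 = 40.
R + J + P + D: effort 6 + 7 + 2 + 3 = 18 ≤ 21, user value 2 + 18 + 7 + 14 = 41.
Best is J, A, P, and D with total user value 47.

47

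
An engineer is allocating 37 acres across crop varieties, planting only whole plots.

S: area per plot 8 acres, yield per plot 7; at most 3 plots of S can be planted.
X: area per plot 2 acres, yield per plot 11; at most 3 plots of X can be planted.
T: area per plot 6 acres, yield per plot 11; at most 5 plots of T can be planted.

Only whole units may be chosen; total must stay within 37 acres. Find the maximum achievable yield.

88

X has the best ratio (11/2); taking only X gives at most 3×11 = 33 (stopped by the supply cap of 3).
Mixing does better — 3×X and 5×T: area 36 ≤ 37, yield 3·11 + 5·11 = 88.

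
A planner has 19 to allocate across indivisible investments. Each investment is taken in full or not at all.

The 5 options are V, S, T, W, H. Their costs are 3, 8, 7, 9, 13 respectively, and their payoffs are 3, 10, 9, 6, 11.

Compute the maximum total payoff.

22

This is a 0-1 knapsack instance.
Take V, S, and T: cost 3 + 8 + 7 = 18 ≤ 19, payoff 3 + 10 + 9 = 22.
No other feasible combination does better.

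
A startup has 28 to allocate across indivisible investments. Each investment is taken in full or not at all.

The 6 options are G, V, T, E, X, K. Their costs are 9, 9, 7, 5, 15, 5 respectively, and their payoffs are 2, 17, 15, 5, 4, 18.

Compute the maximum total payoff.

This is an integer program with binary decision variables.
V + T + E + K: cost 9 + 7 + 5 + 5 = 26 ≤ 28, payoff 17 + 15 + 5 + 18 = 55.
V + T + K: cost 9 + 7 + 5 = 21 ≤ 28, payoff 17 + 15 + 18 = 50.
Best is V, T, E, and K with total payoff 55.

55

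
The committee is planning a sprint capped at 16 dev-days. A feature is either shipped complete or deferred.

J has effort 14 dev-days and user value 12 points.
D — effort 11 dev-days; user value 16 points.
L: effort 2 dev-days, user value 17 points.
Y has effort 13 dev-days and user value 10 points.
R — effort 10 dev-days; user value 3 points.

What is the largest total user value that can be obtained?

33

This is a 0-1 knapsack instance.
Take D and L: effort 11 + 2 = 13 ≤ 16, user value 16 + 17 = 33.
No other feasible combination does better.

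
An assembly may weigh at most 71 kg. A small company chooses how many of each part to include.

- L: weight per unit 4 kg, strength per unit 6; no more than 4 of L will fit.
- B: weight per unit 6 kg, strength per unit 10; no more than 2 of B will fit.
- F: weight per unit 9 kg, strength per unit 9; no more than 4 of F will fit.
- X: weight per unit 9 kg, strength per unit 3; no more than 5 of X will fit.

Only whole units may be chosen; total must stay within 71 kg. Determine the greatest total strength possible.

3×L, 2×B, 4×F, and 1×X: weight 69 ≤ 71, strength 3·6 + 2·10 + 4·9 + 1·3 = 77.
4×L, 2×B, and 4×F: weight 64 ≤ 71, strength 4·6 + 2·10 + 4·9 = 80.
Best is 80.

80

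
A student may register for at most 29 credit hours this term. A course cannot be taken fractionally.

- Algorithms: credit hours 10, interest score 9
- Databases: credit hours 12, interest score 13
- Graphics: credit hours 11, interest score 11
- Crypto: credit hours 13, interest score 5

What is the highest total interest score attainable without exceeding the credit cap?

Treat it as a binary knapsack problem.
Databases + Graphics: credit hours 12 + 11 = 23 ≤ 29, interest score 13 + 11 = 24.
Algorithms + Databases: credit hours 10 + 12 = 22 ≤ 29, interest score 9 + 13 = 22.
Algorithms + Graphics: credit hours 10 + 11 = 21 ≤ 29, interest score 9 + 11 = 20.
Best is Databases and Graphics with total interest score 24.

24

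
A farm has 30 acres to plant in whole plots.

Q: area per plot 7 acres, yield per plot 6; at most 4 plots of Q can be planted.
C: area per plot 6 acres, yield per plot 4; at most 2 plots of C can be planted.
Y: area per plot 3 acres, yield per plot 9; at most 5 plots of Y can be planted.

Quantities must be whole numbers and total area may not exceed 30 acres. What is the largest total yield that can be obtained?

57

This is a bounded integer knapsack.
2×Q and 5×Y: area 29 ≤ 30, yield 2·6 + 5·9 = 57.
1×Q, 1×C, and 5×Y: area 28 ≤ 30, yield 1·6 + 1·4 + 5·9 = 55.
Best is 57.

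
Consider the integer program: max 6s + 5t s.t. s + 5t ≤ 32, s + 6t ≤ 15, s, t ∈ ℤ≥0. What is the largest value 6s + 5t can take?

90

(s,t)=(15,0): 1·15+5·0=15≤32, 1·15+6·0=15≤15, objective 90.
(s,t)=(14,0): 1·14+5·0=14≤32, 1·14+6·0=14≤15, objective 84.
The best lattice point is (15,0), giving 90.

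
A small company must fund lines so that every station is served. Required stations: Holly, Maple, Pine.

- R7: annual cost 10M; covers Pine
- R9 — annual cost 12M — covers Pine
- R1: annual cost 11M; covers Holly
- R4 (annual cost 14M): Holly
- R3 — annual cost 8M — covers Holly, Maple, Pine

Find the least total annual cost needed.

8

R3 alone covers Holly, Maple, Pine — every station.
Total annual cost: 8.
No cover costs less than 8.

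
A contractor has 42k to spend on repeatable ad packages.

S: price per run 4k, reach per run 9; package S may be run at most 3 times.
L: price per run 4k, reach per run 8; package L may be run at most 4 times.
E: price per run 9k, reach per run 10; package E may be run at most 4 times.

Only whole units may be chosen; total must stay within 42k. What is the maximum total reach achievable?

Take 3×S, 3×L, and 2×E: price 42 ≤ 42, reach 3·9 + 3·8 + 2·10 = 71.
S has the best ratio (9/4) and is taken to its limit of 3; remaining capacity is filled optimally with the others.

71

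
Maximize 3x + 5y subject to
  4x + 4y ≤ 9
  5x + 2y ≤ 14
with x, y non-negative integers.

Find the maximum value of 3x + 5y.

10

(x,y)=(0,2) is feasible, giving 10.
(x,y)=(1,1) is feasible, giving 8.
The best lattice point is (0,2), giving 10.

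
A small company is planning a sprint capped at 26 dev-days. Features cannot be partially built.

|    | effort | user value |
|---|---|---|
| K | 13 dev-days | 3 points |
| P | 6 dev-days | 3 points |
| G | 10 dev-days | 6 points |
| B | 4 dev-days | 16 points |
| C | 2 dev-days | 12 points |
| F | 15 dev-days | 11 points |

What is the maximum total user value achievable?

This is a 0-1 knapsack instance.
Allowing fractional choices, the relaxed optimum would be about 42.0, but features are indivisible.
B + C + F: effort 4 + 2 + 15 = 21 ≤ 26, user value 16 + 12 + 11 = 39.
P + G + B + C: effort 6 + 10 + 4 + 2 = 22 ≤ 26, user value 3 + 6 + 16 + 12 = 37.
G + B + C: effort 10 + 4 + 2 = 16 ≤ 26, user value 6 + 16 + 12 = 34.
Best is B, C, and F with total user value 39.

39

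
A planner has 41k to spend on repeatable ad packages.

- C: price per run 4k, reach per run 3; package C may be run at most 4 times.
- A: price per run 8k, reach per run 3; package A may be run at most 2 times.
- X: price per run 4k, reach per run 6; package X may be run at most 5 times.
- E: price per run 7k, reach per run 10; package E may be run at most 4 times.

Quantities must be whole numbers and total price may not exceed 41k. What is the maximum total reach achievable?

Take 5×X and 3×E: price 41 ≤ 41, reach 5·6 + 3·10 = 60.
X has the best ratio (6/4) and is taken to its limit of 5; remaining capacity is filled optimally with the others.

60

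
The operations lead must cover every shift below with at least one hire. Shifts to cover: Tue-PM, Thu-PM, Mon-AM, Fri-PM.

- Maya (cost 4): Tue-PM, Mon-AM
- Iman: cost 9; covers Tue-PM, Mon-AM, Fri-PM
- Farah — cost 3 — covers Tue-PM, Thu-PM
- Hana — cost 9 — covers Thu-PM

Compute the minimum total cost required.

The greedy cost-per-new-shift heuristic would pick Farah, Maya, and Iman for 16, but a cheaper cover exists.
Choose Iman and Farah: together they cover Tue-PM, Thu-PM, Mon-AM, Fri-PM — every shift.
Total cost: 9 + 3 = 12.
No cover costs less than 12.

12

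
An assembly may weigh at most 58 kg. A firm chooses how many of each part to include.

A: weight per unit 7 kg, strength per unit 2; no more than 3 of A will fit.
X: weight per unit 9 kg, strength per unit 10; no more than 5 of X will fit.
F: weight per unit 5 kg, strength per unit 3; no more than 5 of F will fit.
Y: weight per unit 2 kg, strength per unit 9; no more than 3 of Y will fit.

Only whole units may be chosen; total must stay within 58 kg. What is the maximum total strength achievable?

80

This is a bounded integer knapsack.
Y has the best ratio (9/2); taking only Y gives at most 3×9 = 27 (stopped by the supply cap of 3).
Mixing does better — 5×X, 1×F, and 3×Y: weight 56 ≤ 58, strength 5·10 + 1·3 + 3·9 = 80.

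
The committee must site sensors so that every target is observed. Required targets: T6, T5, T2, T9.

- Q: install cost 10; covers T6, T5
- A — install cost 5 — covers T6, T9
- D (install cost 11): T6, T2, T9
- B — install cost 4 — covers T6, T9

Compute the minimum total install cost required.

21

The greedy cost-per-new-target heuristic would pick B, Q, and D for 25, but a cheaper cover exists.
Choose Q and D: together they cover T6, T5, T2, T9 — every target.
Total install cost: 10 + 11 = 21.
No cover costs less than 21.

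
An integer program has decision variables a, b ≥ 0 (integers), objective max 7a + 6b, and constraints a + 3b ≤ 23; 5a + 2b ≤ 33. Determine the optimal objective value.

Relaxing integrality, the LP optimum is 66.38 at (a,b) = (4.08, 6.31), which is not an integer point.
(a,b)=(4,6): 1·4+3·6=22≤23, 5·4+2·6=32≤33, objective 64.
(a,b)=(4,5): 1·4+3·5=19≤23, 5·4+2·5=30≤33, objective 58.
(a,b)=(3,6): 1·3+3·6=21≤23, 5·3+2·6=27≤33, objective 57.
(a,b)=(3,5): 1·3+3·5=18≤23, 5·3+2·5=25≤33, objective 51.
The best lattice point is (4,6), giving 64.

64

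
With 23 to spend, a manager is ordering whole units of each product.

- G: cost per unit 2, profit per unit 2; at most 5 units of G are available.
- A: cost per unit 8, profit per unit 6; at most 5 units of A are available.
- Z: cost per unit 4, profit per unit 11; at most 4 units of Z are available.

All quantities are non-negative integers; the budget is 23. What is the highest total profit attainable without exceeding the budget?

50

This is a bounded integer knapsack.
Take 3×G and 4×Z: cost 22 ≤ 23, profit 3·2 + 4·11 = 50.
Z has the best ratio (11/4) and is taken to its limit of 4; remaining capacity is filled optimally with the others.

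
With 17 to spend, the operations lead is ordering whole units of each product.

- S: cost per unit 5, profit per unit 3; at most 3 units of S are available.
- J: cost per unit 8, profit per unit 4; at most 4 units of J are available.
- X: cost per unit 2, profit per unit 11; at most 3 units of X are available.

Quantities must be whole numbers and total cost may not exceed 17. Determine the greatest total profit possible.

39

Take 2×S and 3×X: cost 16 ≤ 17, profit 2·3 + 3·11 = 39.
X has the best ratio (11/2) and is taken to its limit of 3; remaining capacity is filled optimally with the others.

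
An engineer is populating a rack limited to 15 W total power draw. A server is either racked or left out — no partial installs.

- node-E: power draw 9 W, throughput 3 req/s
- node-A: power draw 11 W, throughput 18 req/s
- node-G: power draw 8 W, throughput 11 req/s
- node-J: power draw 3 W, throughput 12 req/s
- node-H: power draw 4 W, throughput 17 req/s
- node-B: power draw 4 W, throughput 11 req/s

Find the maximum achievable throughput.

40

Allowing fractional choices, the relaxed optimum would be about 46.5, but servers are indivisible.
node-J + node-H + node-B: power draw 3 + 4 + 4 = 11 ≤ 15, throughput 12 + 17 + 11 = 40.
node-G + node-J + node-H: power draw 8 + 3 + 4 = 15 ≤ 15, throughput 11 + 12 + 17 = 40.
The maximum throughput is 40; one optimal choice is node-J, node-H, and node-B.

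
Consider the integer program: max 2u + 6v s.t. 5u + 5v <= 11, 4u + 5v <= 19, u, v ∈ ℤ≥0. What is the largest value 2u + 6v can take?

(u,v)=(0,2) is feasible, giving 12.
(u,v)=(1,1) is feasible, giving 8.
(u,v)=(0,1) is feasible, giving 6.
The best lattice point is (0,2), giving 12.

12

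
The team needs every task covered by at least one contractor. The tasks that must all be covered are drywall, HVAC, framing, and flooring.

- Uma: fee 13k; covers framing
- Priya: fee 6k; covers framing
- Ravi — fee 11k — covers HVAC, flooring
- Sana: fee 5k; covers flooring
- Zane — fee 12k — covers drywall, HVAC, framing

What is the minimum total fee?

Choose Sana and Zane: together they cover drywall, HVAC, framing, flooring — every task.
Total fee: 5 + 12 = 17.
No cover costs less than 17.

17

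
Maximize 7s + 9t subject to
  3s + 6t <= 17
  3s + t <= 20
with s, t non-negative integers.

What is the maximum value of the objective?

35

Relaxing integrality, the LP optimum is 39.67 at (s,t) = (5.67, 0), which is not an integer point.
(s,t)=(5,0): 3·5+6·0=15≤17, 3·5+1·0=15≤20, objective 35.
(s,t)=(4,0): 3·4+6·0=12≤17, 3·4+1·0=12≤20, objective 28.
Maximum is 35 at (s,t)=(5,0).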